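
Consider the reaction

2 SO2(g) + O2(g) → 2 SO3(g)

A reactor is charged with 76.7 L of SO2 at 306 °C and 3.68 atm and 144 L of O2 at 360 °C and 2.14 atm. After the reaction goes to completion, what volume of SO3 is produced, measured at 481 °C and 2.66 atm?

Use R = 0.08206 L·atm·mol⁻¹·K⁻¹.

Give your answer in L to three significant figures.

138 L

n(SO2) = PV/RT = (3.68 × 76.7) / (0.08206 × 579.15) = 5.939 mol
n(O2) = PV/RT = (2.14 × 144) / (0.08206 × 633.15) = 5.931 mol
For 5.939 mol SO2, stoichiometry requires (1/2) × 5.939 = 2.970 mol O2; 5.931 mol is available, so SO2 is limiting.
n(SO3) = (2/2) × 5.939 = 5.939 mol
V(SO3) = nRT/P = 5.939 × 0.08206 × 754.15 / 2.66 = 138.2 L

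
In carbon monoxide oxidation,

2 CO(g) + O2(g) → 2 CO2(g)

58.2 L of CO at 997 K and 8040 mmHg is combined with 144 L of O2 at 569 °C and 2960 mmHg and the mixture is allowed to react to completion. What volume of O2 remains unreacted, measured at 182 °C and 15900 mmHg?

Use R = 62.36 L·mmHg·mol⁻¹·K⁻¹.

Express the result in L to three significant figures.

7.77 L

n(CO) = PV/RT = (8040 × 58.2) / (62.36 × 997) = 7.526 mol
n(O2) = PV/RT = (2960 × 144) / (62.36 × 842.15) = 8.116 mol
For 7.526 mol CO, stoichiometry requires (1/2) × 7.526 = 3.763 mol O2; 8.116 mol is available, so CO is limiting.
n(O2) consumed = (1/2) × 7.526 = 3.763 mol; remaining = 8.116 − 3.763 = 4.353 mol
V(O2) = nRT/P = 4.353 × 62.36 × 455.15 / 15900 = 7.771 L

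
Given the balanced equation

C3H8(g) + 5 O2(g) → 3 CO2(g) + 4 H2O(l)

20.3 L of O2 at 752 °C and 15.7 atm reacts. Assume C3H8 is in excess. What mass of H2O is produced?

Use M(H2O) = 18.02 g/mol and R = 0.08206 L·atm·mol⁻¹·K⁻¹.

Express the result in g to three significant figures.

n(O2) = PV/RT = (15.7 × 20.3) / (0.08206 × 1025.15) = 3.789 mol
n(H2O) = (4/5) × 3.789 = 3.031 mol
m(H2O) = 3.031 × 18.02 = 54.62 g

54.6 g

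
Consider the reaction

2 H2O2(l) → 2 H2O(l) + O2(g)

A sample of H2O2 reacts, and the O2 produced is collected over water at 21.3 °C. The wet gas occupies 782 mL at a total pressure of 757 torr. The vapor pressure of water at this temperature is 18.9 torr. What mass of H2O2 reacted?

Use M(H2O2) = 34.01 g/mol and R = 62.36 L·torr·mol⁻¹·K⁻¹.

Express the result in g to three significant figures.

2.14 g

P(O2) = 757 − 18.9 = 738.1 torr
n(O2) = PV/RT = (738.1 × 0.7820) / (62.36 × 294.45) = 0.03143 mol
n(H2O2) = (2/1) × 0.03143 = 0.06286 mol
m(H2O2) = 0.06286 × 34.01 = 2.138 g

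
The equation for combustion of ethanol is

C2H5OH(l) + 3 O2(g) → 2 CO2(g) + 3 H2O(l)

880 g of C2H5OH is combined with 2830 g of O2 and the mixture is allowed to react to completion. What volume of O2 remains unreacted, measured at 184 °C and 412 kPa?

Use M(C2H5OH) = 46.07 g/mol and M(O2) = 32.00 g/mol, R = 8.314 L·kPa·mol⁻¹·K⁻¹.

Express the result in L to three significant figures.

287 L

n(C2H5OH) = 880 / 46.07 = 19.10 mol
n(O2) = 2830 / 32.00 = 88.44 mol
For 19.10 mol C2H5OH, stoichiometry requires (3/1) × 19.10 = 57.30 mol O2; 88.44 mol is available, so C2H5OH is limiting.
n(O2) consumed = (3/1) × 19.10 = 57.30 mol; remaining = 88.44 − 57.30 = 31.14 mol
V(O2) = nRT/P = 31.14 × 8.314 × 457.15 / 412 = 287.3 L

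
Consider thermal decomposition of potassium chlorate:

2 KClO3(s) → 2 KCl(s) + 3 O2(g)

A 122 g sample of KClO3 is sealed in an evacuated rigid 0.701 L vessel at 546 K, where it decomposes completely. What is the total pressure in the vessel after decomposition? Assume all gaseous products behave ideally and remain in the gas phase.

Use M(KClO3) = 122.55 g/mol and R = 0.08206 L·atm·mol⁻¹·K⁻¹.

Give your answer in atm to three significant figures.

n(KClO3) = 122 / 122.55 = 0.9955 mol
n(gas produced) = (3/2) × 0.9955 = 1.493 mol
P = nRT/V = 1.493 × 0.08206 × 546 / 0.701 = 95.43 atm

95.4 atm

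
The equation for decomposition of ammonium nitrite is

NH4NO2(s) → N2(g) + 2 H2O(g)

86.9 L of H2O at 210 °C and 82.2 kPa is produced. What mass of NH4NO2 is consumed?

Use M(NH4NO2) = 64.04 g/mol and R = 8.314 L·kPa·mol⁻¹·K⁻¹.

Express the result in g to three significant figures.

56.9 g

n(H2O) = PV/RT = (82.2 × 86.9) / (8.314 × 483.15) = 1.778 mol
n(NH4NO2) = (1/2) × 1.778 = 0.8890 mol
m(NH4NO2) = 0.8890 × 64.04 = 56.93 g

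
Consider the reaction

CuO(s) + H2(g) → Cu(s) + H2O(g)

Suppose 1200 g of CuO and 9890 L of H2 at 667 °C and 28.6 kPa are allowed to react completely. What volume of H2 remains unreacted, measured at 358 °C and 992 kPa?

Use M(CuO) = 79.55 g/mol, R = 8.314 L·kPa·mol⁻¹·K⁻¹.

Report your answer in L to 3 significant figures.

n(CuO) = 1200 / 79.55 = 15.08 mol
n(H2) = PV/RT = (28.6 × 9890) / (8.314 × 940.15) = 36.19 mol
For 15.08 mol CuO, stoichiometry requires (1/1) × 15.08 = 15.08 mol H2; 36.19 mol is available, so CuO is limiting.
n(H2) consumed = (1/1) × 15.08 = 15.08 mol; remaining = 36.19 − 15.08 = 21.11 mol
V(H2) = nRT/P = 21.11 × 8.314 × 631.15 / 992 = 111.7 L

112 L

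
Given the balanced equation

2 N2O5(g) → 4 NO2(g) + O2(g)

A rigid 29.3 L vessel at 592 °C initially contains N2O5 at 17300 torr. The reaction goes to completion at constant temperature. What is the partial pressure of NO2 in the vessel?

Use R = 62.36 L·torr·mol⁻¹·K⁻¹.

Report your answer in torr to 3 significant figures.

n(N2O5)₀ = PV/RT = (17300 × 29.3) / (62.36 × 865.15) = 9.395 mol
n(NO2) = (4/2) × 9.395 = 18.79 mol
P(NO2) = nRT/V = 18.79 × 62.36 × 865.15 / 29.3 = 34600 torr

34600 torr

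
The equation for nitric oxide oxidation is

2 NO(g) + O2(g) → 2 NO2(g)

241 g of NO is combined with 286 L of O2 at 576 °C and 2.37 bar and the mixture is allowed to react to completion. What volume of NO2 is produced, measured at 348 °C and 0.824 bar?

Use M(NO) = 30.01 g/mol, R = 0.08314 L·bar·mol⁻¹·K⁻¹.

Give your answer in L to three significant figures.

n(NO) = 241 / 30.01 = 8.031 mol
n(O2) = PV/RT = (2.37 × 286) / (0.08314 × 849.15) = 9.601 mol
For 8.031 mol NO, stoichiometry requires (1/2) × 8.031 = 4.016 mol O2; 9.601 mol is available, so NO is limiting.
n(NO2) = (2/2) × 8.031 = 8.031 mol
V(NO2) = nRT/P = 8.031 × 0.08314 × 621.15 / 0.824 = 503.3 L

503 L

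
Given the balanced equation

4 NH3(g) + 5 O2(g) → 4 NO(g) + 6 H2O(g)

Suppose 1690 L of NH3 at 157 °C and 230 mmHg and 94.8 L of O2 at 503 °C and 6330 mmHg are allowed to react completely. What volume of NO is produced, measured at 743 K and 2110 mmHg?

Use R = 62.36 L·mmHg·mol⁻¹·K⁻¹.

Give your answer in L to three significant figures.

n(NH3) = PV/RT = (230 × 1690) / (62.36 × 430.15) = 14.49 mol
n(O2) = PV/RT = (6330 × 94.8) / (62.36 × 776.15) = 12.40 mol
For 14.49 mol NH3, stoichiometry requires (5/4) × 14.49 = 18.11 mol O2; 12.40 mol is available, so O2 is limiting.
n(NO) = (4/5) × 12.40 = 9.920 mol
V(NO) = nRT/P = 9.920 × 62.36 × 743 / 2110 = 217.8 L

218 L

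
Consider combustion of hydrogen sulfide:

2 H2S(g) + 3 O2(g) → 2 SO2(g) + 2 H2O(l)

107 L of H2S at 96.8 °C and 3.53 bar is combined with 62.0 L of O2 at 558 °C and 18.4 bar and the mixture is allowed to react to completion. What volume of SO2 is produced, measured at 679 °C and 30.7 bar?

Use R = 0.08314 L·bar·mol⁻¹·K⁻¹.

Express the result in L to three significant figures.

28.4 L

n(H2S) = PV/RT = (3.53 × 107) / (0.08314 × 369.95) = 12.28 mol
n(O2) = PV/RT = (18.4 × 62.0) / (0.08314 × 831.15) = 16.51 mol
For 12.28 mol H2S, stoichiometry requires (3/2) × 12.28 = 18.42 mol O2; 16.51 mol is available, so O2 is limiting.
n(SO2) = (2/3) × 16.51 = 11.01 mol
V(SO2) = nRT/P = 11.01 × 0.08314 × 952.15 / 30.7 = 28.39 L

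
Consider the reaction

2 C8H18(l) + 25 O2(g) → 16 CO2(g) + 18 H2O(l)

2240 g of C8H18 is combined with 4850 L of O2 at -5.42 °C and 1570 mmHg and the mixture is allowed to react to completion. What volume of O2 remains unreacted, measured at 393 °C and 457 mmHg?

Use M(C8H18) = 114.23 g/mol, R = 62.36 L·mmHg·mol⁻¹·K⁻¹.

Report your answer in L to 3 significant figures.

19200 L

n(C8H18) = 2240 / 114.23 = 19.61 mol
n(O2) = PV/RT = (1570 × 4850) / (62.36 × 267.73) = 456.1 mol
For 19.61 mol C8H18, stoichiometry requires (25/2) × 19.61 = 245.1 mol O2; 456.1 mol is available, so C8H18 is limiting.
n(O2) consumed = (25/2) × 19.61 = 245.1 mol; remaining = 456.1 − 245.1 = 211.0 mol
V(O2) = nRT/P = 211.0 × 62.36 × 666.15 / 457 = 19180 L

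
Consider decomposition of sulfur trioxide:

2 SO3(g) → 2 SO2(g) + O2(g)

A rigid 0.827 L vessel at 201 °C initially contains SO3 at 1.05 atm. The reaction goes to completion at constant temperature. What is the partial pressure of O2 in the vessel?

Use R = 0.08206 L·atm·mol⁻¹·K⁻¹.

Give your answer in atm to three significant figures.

n(SO3)₀ = PV/RT = (1.05 × 0.827) / (0.08206 × 474.15) = 0.02232 mol
n(O2) = (1/2) × 0.02232 = 0.01116 mol
P(O2) = nRT/V = 0.01116 × 0.08206 × 474.15 / 0.827 = 0.5251 atm

0.525 atm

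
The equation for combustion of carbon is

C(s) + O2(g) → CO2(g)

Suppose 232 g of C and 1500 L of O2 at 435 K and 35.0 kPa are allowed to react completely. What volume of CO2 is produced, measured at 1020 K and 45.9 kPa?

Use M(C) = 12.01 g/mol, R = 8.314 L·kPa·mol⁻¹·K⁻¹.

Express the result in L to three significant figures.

2680 L

n(C) = 232 / 12.01 = 19.32 mol
n(O2) = PV/RT = (35.0 × 1500) / (8.314 × 435) = 14.52 mol
For 19.32 mol C, stoichiometry requires (1/1) × 19.32 = 19.32 mol O2; 14.52 mol is available, so O2 is limiting.
n(CO2) = (1/1) × 14.52 = 14.52 mol
V(CO2) = nRT/P = 14.52 × 8.314 × 1020 / 45.9 = 2683 L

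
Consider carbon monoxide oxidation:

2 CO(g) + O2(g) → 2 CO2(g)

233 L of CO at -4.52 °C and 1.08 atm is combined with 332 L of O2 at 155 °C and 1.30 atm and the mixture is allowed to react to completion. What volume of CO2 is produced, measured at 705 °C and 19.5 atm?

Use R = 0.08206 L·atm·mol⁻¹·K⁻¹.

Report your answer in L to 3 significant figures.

47.0 L

n(CO) = PV/RT = (1.08 × 233) / (0.08206 × 268.63) = 11.42 mol
n(O2) = PV/RT = (1.30 × 332) / (0.08206 × 428.15) = 12.28 mol
For 11.42 mol CO, stoichiometry requires (1/2) × 11.42 = 5.710 mol O2; 12.28 mol is available, so CO is limiting.
n(CO2) = (2/2) × 11.42 = 11.42 mol
V(CO2) = nRT/P = 11.42 × 0.08206 × 978.15 / 19.5 = 47.01 L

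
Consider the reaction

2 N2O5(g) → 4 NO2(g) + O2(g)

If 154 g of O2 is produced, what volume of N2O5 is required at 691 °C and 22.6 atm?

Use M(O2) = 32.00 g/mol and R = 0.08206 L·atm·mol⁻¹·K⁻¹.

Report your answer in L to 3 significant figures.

n(O2) = 154.0 / 32.00 = 4.812 mol
n(N2O5) = (2/1) × 4.812 = 9.624 mol
V = nRT/P = 9.624 × 0.08206 × 964.15 / 22.6 = 33.69 L

33.7 L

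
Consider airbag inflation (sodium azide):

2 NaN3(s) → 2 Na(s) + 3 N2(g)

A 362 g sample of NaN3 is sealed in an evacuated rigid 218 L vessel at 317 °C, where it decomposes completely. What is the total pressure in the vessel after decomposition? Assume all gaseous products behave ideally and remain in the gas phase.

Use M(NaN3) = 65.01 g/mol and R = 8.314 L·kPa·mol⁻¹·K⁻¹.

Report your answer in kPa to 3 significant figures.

n(NaN3) = 362 / 65.01 = 5.568 mol
n(gas produced) = (3/2) × 5.568 = 8.352 mol
P = nRT/V = 8.352 × 8.314 × 590.15 / 218 = 188.0 kPa

188 kPa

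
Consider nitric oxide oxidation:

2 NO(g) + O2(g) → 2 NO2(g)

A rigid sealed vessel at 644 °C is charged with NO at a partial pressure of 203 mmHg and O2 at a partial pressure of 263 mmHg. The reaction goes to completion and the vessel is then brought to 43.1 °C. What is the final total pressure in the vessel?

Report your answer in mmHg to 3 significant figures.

Because the vessel is rigid and T is held at 644 °C, work the stoichiometry in partial pressures (P_i = n_iRT/V).
P(O2) required for 203 mmHg of NO = (1/2) × 203 = 101.5 mmHg; available 263 mmHg, so NO is limiting.
P(O2) remaining = 263 − (1/2) × 203 = 161.5 mmHg
P(gaseous products) = (2)/2 × 203 = 203.0 mmHg
P_total at 644 °C = 161.5 + 203.0 = 364.5 mmHg
Scaling to 43.1 °C: P = 364.5 × 316.25/917.15 = 125.7 mmHg

126 mmHg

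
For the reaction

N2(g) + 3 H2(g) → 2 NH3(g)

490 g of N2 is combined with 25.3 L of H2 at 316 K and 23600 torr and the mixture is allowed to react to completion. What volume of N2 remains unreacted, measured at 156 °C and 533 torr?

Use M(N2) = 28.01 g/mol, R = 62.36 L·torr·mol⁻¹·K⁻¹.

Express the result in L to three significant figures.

n(N2) = 490 / 28.01 = 17.49 mol
n(H2) = PV/RT = (23600 × 25.3) / (62.36 × 316) = 30.30 mol
For 17.49 mol N2, stoichiometry requires (3/1) × 17.49 = 52.47 mol H2; 30.30 mol is available, so H2 is limiting.
n(N2) consumed = (1/3) × 30.30 = 10.10 mol; remaining = 17.49 − 10.10 = 7.390 mol
V(N2) = nRT/P = 7.390 × 62.36 × 429.15 / 533 = 371.1 L

371 L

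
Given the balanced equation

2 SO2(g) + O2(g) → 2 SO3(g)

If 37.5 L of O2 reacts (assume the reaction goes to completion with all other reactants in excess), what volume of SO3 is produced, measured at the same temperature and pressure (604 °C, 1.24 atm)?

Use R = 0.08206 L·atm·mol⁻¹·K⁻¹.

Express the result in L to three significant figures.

At constant T and P, gas volumes are in the mole ratio: V(SO3) = (2/1) × 37.5 = 75.00 L

75.0 L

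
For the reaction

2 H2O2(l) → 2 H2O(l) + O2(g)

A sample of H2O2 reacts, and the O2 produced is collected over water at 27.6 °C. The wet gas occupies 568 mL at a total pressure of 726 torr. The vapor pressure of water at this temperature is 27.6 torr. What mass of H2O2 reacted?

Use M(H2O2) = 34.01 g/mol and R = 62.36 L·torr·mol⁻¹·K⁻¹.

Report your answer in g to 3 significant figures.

1.44 g

P(O2) = 726 − 27.6 = 698.4 torr
n(O2) = PV/RT = (698.4 × 0.5680) / (62.36 × 300.75) = 0.02115 mol
n(H2O2) = (2/1) × 0.02115 = 0.04230 mol
m(H2O2) = 0.04230 × 34.01 = 1.439 g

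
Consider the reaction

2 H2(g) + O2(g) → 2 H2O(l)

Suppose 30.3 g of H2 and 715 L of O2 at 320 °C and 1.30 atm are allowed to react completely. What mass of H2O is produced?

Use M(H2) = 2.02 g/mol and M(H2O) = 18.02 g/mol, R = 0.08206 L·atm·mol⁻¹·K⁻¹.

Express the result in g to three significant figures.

n(H2) = 30.3 / 2.02 = 15.00 mol
n(O2) = PV/RT = (1.30 × 715) / (0.08206 × 593.15) = 19.10 mol
For 15.00 mol H2, stoichiometry requires (1/2) × 15.00 = 7.500 mol O2; 19.10 mol is available, so H2 is limiting.
n(H2O) = (2/2) × 15.00 = 15.00 mol
m(H2O) = 15.00 × 18.02 = 270.3 g

270 g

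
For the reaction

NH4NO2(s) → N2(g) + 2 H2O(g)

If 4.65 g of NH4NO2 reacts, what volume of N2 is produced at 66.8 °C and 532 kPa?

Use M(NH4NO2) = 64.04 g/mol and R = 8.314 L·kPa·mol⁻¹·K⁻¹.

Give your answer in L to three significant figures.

0.386 L

n(NH4NO2) = 4.650 / 64.04 = 0.07261 mol
n(N2) = (1/1) × 0.07261 = 0.07261 mol
V = nRT/P = 0.07261 × 8.314 × 339.95 / 532 = 0.3858 L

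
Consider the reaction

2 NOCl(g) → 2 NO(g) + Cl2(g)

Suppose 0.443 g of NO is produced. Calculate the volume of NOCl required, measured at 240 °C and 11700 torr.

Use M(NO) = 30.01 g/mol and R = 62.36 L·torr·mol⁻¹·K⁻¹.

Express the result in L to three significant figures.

n(NO) = 0.4430 / 30.01 = 0.01476 mol
n(NOCl) = (2/2) × 0.01476 = 0.01476 mol
V = nRT/P = 0.01476 × 62.36 × 513.15 / 11700 = 0.04037 L

0.0404 L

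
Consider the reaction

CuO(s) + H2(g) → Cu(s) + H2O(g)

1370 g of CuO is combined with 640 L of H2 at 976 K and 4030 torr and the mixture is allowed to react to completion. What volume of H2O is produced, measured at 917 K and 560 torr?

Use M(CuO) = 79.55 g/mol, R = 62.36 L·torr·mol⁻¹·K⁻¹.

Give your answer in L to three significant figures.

1760 L

n(CuO) = 1370 / 79.55 = 17.22 mol
n(H2) = PV/RT = (4030 × 640) / (62.36 × 976) = 42.38 mol
For 17.22 mol CuO, stoichiometry requires (1/1) × 17.22 = 17.22 mol H2; 42.38 mol is available, so CuO is limiting.
n(H2O) = (1/1) × 17.22 = 17.22 mol
V(H2O) = nRT/P = 17.22 × 62.36 × 917 / 560 = 1758 L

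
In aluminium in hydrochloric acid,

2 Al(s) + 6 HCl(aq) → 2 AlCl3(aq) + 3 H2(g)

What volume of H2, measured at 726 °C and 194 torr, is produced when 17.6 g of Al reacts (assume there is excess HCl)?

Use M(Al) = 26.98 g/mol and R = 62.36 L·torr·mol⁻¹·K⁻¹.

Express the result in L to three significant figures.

n(Al) = 17.60 / 26.98 = 0.6523 mol
n(H2) = (3/2) × 0.6523 = 0.9785 mol
V = nRT/P = 0.9785 × 62.36 × 999.15 / 194 = 314.3 L

314 L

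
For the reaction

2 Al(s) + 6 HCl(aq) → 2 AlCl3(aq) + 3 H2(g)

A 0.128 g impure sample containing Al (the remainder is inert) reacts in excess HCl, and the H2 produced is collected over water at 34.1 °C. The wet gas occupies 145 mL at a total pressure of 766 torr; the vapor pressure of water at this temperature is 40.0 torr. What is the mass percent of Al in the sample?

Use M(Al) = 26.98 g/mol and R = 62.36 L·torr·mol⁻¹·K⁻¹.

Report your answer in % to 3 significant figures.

P(H2) = 766 − 40.0 = 726.0 torr
n(H2) = PV/RT = (726.0 × 0.1450) / (62.36 × 307.25) = 0.005494 mol
n(Al) = (2/3) × 0.005494 = 0.003663 mol
m(Al) = 0.003663 × 26.98 = 0.09883 g
%Al = 0.09883 / 0.128 × 100 = 77.21%

77.2 %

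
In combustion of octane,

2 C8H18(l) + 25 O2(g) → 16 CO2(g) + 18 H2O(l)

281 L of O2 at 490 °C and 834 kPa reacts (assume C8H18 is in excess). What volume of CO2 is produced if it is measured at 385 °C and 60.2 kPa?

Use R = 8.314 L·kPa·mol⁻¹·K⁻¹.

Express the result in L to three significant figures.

n(O2) = PV/RT = (834 × 281) / (8.314 × 763.15) = 36.94 mol
n(CO2) = (16/25) × 36.94 = 23.64 mol
V = nRT/P = 23.64 × 8.314 × 658.15 / 60.2 = 2149 L

2150 L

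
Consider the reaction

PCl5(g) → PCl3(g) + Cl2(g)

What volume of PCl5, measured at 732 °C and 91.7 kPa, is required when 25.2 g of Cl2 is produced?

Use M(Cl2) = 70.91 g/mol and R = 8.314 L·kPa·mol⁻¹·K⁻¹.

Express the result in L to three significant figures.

n(Cl2) = 25.20 / 70.91 = 0.3554 mol
n(PCl5) = (1/1) × 0.3554 = 0.3554 mol
V = nRT/P = 0.3554 × 8.314 × 1005.15 / 91.7 = 32.39 L

32.4 L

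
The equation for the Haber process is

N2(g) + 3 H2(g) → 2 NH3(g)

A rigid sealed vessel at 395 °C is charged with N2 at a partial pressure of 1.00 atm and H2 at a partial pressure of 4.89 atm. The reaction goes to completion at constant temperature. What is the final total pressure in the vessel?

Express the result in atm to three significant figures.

With V and T fixed, P_i ∝ n_i, so the mole ratios apply directly to partial pressures at 395 °C.
P(H2) required for 1.00 atm of N2 = (3/1) × 1.00 = 3.000 atm; available 4.89 atm, so N2 is limiting.
P(H2) remaining = 4.89 − (3/1) × 1.00 = 1.890 atm
P(gaseous products) = (2)/1 × 1.00 = 2.000 atm
P_total at 395 °C = 1.890 + 2.000 = 3.890 atm

3.89 atm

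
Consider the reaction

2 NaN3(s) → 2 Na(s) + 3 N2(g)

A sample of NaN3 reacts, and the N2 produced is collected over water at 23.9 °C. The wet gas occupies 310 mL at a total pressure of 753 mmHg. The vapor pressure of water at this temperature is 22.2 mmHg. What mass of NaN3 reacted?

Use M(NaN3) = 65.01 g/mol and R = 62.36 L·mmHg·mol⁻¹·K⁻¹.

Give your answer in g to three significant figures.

0.530 g

P(N2) = 753 − 22.2 = 730.8 mmHg
n(N2) = PV/RT = (730.8 × 0.3100) / (62.36 × 297.05) = 0.01223 mol
n(NaN3) = (2/3) × 0.01223 = 0.008153 mol
m(NaN3) = 0.008153 × 65.01 = 0.5300 g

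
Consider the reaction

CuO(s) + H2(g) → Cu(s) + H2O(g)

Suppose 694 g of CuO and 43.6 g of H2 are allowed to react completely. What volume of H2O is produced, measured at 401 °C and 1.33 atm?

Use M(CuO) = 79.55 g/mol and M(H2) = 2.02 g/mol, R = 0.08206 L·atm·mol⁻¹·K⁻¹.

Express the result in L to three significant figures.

n(CuO) = 694 / 79.55 = 8.724 mol
n(H2) = 43.6 / 2.02 = 21.58 mol
For 8.724 mol CuO, stoichiometry requires (1/1) × 8.724 = 8.724 mol H2; 21.58 mol is available, so CuO is limiting.
n(H2O) = (1/1) × 8.724 = 8.724 mol
V(H2O) = nRT/P = 8.724 × 0.08206 × 674.15 / 1.33 = 362.9 L

363 L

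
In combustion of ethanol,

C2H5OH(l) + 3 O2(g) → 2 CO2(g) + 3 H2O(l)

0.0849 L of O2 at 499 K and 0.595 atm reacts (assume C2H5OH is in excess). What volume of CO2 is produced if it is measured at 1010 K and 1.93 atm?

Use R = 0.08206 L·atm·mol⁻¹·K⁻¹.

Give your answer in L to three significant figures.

0.0353 L

n(O2) = PV/RT = (0.595 × 0.0849) / (0.08206 × 499) = 0.001234 mol
n(CO2) = (2/3) × 0.001234 = 0.0008227 mol
V = nRT/P = 0.0008227 × 0.08206 × 1010 / 1.93 = 0.03533 L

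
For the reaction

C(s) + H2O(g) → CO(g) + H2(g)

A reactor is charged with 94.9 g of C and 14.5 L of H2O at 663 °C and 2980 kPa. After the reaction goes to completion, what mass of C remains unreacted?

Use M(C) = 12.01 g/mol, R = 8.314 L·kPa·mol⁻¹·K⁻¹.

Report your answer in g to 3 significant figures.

n(C) = 94.9 / 12.01 = 7.902 mol
n(H2O) = PV/RT = (2980 × 14.5) / (8.314 × 936.15) = 5.552 mol
For 7.902 mol C, stoichiometry requires (1/1) × 7.902 = 7.902 mol H2O; 5.552 mol is available, so H2O is limiting.
n(C) consumed = (1/1) × 5.552 = 5.552 mol; remaining = 7.902 − 5.552 = 2.350 mol
m(C) = 2.350 × 12.01 = 28.22 g

28.2 g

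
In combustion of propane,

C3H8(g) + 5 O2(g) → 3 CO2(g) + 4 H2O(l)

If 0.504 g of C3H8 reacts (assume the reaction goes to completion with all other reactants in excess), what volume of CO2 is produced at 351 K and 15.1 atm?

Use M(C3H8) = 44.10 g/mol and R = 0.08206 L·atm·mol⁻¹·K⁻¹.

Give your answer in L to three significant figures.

0.0654 L

n(C3H8) = 0.5040 / 44.10 = 0.01143 mol
n(CO2) = (3/1) × 0.01143 = 0.03429 mol
V = nRT/P = 0.03429 × 0.08206 × 351 / 15.1 = 0.06541 L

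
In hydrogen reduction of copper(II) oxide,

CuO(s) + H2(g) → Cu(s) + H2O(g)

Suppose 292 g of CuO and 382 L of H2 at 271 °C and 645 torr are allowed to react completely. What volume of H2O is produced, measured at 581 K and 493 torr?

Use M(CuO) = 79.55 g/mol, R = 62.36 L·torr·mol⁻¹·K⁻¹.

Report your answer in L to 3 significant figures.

n(CuO) = 292 / 79.55 = 3.671 mol
n(H2) = PV/RT = (645 × 382) / (62.36 × 544.15) = 7.261 mol
For 3.671 mol CuO, stoichiometry requires (1/1) × 3.671 = 3.671 mol H2; 7.261 mol is available, so CuO is limiting.
n(H2O) = (1/1) × 3.671 = 3.671 mol
V(H2O) = nRT/P = 3.671 × 62.36 × 581 / 493 = 269.8 L

270 L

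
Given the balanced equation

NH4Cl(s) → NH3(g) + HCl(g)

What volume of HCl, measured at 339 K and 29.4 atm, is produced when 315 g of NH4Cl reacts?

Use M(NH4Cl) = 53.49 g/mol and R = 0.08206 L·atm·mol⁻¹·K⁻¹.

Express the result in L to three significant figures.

n(NH4Cl) = 315.0 / 53.49 = 5.889 mol
n(HCl) = (1/1) × 5.889 = 5.889 mol
V = nRT/P = 5.889 × 0.08206 × 339 / 29.4 = 5.572 L

5.57 L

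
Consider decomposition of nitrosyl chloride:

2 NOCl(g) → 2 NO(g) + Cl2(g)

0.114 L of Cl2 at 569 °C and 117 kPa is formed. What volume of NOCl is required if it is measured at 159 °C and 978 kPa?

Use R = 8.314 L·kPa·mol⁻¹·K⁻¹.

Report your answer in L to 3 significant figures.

n(Cl2) = PV/RT = (117 × 0.114) / (8.314 × 842.15) = 0.001905 mol
n(NOCl) = (2/1) × 0.001905 = 0.003810 mol
V = nRT/P = 0.003810 × 8.314 × 432.15 / 978 = 0.01400 L

0.0140 L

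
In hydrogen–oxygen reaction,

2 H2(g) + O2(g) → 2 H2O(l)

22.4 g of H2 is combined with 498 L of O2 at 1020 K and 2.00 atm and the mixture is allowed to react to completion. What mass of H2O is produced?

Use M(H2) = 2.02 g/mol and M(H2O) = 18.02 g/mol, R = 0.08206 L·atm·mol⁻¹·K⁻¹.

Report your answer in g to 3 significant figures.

n(H2) = 22.4 / 2.02 = 11.09 mol
n(O2) = PV/RT = (2.00 × 498) / (0.08206 × 1020) = 11.90 mol
For 11.09 mol H2, stoichiometry requires (1/2) × 11.09 = 5.545 mol O2; 11.90 mol is available, so H2 is limiting.
n(H2O) = (2/2) × 11.09 = 11.09 mol
m(H2O) = 11.09 × 18.02 = 199.8 g

200 g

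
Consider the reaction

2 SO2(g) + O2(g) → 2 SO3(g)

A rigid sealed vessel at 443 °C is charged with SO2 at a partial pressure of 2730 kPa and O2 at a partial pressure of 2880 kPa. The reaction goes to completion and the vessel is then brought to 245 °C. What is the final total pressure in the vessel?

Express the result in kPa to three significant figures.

Because the vessel is rigid and T is held at 443 °C, work the stoichiometry in partial pressures (P_i = n_iRT/V).
P(O2) required for 2730 kPa of SO2 = (1/2) × 2730 = 1365 kPa; available 2880 kPa, so SO2 is limiting.
P(O2) remaining = 2880 − (1/2) × 2730 = 1515 kPa
P(gaseous products) = (2)/2 × 2730 = 2730 kPa
P_total at 443 °C = 1515 + 2730 = 4245 kPa
Scaling to 245 °C: P = 4245 × 518.15/716.15 = 3071 kPa

3070 kPa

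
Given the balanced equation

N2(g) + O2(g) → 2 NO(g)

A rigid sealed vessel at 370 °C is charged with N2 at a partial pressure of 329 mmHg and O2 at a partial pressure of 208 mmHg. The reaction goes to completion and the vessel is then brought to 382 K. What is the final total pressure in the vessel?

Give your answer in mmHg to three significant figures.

319 mmHg

At constant V, partial pressures at 370 °C are proportional to moles, so apply stoichiometry directly to pressures.
P(O2) required for 329 mmHg of N2 = (1/1) × 329 = 329.0 mmHg; available 208 mmHg, so O2 is limiting.
P(N2) remaining = 329 − (1/1) × 208 = 121.0 mmHg
P(gaseous products) = (2)/1 × 208 = 416.0 mmHg
P_total at 370 °C = 121.0 + 416.0 = 537.0 mmHg
Scaling to 382 K: P = 537.0 × 382/643.15 = 319.0 mmHg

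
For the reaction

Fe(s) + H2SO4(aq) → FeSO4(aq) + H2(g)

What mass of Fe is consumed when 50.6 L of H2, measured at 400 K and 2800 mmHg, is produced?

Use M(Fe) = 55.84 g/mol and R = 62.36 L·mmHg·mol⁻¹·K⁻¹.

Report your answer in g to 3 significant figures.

n(H2) = PV/RT = (2800 × 50.6) / (62.36 × 400) = 5.680 mol
n(Fe) = (1/1) × 5.680 = 5.680 mol
m(Fe) = 5.680 × 55.84 = 317.2 g

317 g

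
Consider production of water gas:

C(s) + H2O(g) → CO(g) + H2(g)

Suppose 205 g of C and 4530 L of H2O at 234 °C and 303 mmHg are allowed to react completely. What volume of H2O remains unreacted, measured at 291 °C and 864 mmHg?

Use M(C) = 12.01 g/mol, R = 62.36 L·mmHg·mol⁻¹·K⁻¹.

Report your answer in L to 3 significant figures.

1070 L

n(C) = 205 / 12.01 = 17.07 mol
n(H2O) = PV/RT = (303 × 4530) / (62.36 × 507.15) = 43.40 mol
For 17.07 mol C, stoichiometry requires (1/1) × 17.07 = 17.07 mol H2O; 43.40 mol is available, so C is limiting.
n(H2O) consumed = (1/1) × 17.07 = 17.07 mol; remaining = 43.40 − 17.07 = 26.33 mol
V(H2O) = nRT/P = 26.33 × 62.36 × 564.15 / 864 = 1072 L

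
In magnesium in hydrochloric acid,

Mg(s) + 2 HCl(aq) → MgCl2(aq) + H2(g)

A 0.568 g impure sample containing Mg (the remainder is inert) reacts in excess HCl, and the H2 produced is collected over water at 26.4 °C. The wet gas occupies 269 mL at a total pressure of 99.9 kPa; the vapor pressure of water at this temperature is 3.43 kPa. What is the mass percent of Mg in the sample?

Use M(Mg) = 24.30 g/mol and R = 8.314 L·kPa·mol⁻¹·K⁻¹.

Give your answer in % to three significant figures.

44.6 %

P(H2) = 99.9 − 3.43 = 96.47 kPa
n(H2) = PV/RT = (96.47 × 0.2690) / (8.314 × 299.55) = 0.01042 mol
n(Mg) = (1/1) × 0.01042 = 0.01042 mol
m(Mg) = 0.01042 × 24.30 = 0.2532 g
%Mg = 0.2532 / 0.568 × 100 = 44.58%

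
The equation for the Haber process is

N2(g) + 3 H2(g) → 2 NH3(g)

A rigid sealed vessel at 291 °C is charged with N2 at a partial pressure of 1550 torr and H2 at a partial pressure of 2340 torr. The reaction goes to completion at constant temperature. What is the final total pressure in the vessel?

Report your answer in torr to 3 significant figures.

2330 torr

At constant V, partial pressures at 291 °C are proportional to moles, so apply stoichiometry directly to pressures.
P(H2) required for 1550 torr of N2 = (3/1) × 1550 = 4650 torr; available 2340 torr, so H2 is limiting.
P(N2) remaining = 1550 − (1/3) × 2340 = 770.0 torr
P(gaseous products) = (2)/3 × 2340 = 1560 torr
P_total at 291 °C = 770.0 + 1560 = 2330 torr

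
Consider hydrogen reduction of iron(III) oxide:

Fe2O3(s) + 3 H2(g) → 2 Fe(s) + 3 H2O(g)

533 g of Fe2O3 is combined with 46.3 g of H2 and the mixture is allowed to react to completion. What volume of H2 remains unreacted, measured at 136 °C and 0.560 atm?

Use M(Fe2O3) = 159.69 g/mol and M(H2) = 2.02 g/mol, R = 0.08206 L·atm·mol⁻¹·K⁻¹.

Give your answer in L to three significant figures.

774 L

n(Fe2O3) = 533 / 159.69 = 3.338 mol
n(H2) = 46.3 / 2.02 = 22.92 mol
For 3.338 mol Fe2O3, stoichiometry requires (3/1) × 3.338 = 10.01 mol H2; 22.92 mol is available, so Fe2O3 is limiting.
n(H2) consumed = (3/1) × 3.338 = 10.01 mol; remaining = 22.92 − 10.01 = 12.91 mol
V(H2) = nRT/P = 12.91 × 0.08206 × 409.15 / 0.560 = 774.0 L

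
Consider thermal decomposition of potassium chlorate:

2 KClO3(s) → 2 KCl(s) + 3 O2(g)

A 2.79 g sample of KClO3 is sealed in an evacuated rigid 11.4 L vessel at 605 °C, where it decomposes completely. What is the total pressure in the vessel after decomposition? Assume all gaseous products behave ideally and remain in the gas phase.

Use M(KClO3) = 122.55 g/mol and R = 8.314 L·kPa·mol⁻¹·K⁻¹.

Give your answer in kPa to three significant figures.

n(KClO3) = 2.79 / 122.55 = 0.02277 mol
n(gas produced) = (3/2) × 0.02277 = 0.03415 mol
P = nRT/V = 0.03415 × 8.314 × 878.15 / 11.4 = 21.87 kPa

21.9 kPa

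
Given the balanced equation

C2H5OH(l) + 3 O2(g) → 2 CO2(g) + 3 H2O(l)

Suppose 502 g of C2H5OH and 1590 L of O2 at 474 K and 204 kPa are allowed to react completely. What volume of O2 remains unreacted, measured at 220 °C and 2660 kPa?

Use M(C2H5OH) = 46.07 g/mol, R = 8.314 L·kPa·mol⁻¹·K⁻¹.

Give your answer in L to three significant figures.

76.5 L

n(C2H5OH) = 502 / 46.07 = 10.90 mol
n(O2) = PV/RT = (204 × 1590) / (8.314 × 474) = 82.31 mol
For 10.90 mol C2H5OH, stoichiometry requires (3/1) × 10.90 = 32.70 mol O2; 82.31 mol is available, so C2H5OH is limiting.
n(O2) consumed = (3/1) × 10.90 = 32.70 mol; remaining = 82.31 − 32.70 = 49.61 mol
V(O2) = nRT/P = 49.61 × 8.314 × 493.15 / 2660 = 76.47 L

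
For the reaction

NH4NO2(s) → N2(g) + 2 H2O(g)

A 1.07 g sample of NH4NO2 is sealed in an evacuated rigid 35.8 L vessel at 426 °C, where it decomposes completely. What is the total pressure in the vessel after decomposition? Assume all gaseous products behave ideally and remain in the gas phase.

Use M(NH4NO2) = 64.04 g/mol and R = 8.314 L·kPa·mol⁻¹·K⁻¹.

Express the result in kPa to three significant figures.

n(NH4NO2) = 1.07 / 64.04 = 0.01671 mol
n(gas produced) = (3/1) × 0.01671 = 0.05013 mol
P = nRT/V = 0.05013 × 8.314 × 699.15 / 35.8 = 8.139 kPa

8.14 kPa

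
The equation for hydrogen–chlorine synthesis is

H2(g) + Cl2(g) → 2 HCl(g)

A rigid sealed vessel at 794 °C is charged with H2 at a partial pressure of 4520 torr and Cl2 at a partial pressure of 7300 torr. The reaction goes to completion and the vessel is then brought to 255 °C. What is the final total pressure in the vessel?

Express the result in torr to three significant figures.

5850 torr

Because the vessel is rigid and T is held at 794 °C, work the stoichiometry in partial pressures (P_i = n_iRT/V).
P(Cl2) required for 4520 torr of H2 = (1/1) × 4520 = 4520 torr; available 7300 torr, so H2 is limiting.
P(Cl2) remaining = 7300 − (1/1) × 4520 = 2780 torr
P(gaseous products) = (2)/1 × 4520 = 9040 torr
P_total at 794 °C = 2780 + 9040 = 11820 torr
Scaling to 255 °C: P = 11820 × 528.15/1067.15 = 5850 torr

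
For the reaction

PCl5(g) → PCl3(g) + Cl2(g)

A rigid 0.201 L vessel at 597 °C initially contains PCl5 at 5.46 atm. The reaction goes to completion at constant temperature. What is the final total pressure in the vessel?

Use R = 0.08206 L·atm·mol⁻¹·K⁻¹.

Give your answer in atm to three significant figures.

Since T and V are fixed, P_final/P_initial = n_final/n_initial = 2/1.
P_final = (2/1) × 5.46 = 10.92 atm

10.9 atm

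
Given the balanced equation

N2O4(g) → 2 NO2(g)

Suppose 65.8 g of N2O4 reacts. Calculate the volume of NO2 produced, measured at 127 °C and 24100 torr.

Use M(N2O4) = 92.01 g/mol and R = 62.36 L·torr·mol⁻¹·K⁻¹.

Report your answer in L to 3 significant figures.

1.48 L

n(N2O4) = 65.80 / 92.01 = 0.7151 mol
n(NO2) = (2/1) × 0.7151 = 1.430 mol
V = nRT/P = 1.430 × 62.36 × 400.15 / 24100 = 1.481 L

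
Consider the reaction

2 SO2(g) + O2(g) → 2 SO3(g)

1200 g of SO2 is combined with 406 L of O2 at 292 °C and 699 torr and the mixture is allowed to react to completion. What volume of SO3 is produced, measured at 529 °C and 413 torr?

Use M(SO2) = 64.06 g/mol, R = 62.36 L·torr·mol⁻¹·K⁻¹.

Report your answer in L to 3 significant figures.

1950 L

n(SO2) = 1200 / 64.06 = 18.73 mol
n(O2) = PV/RT = (699 × 406) / (62.36 × 565.15) = 8.053 mol
For 18.73 mol SO2, stoichiometry requires (1/2) × 18.73 = 9.365 mol O2; 8.053 mol is available, so O2 is limiting.
n(SO3) = (2/1) × 8.053 = 16.11 mol
V(SO3) = nRT/P = 16.11 × 62.36 × 802.15 / 413 = 1951 L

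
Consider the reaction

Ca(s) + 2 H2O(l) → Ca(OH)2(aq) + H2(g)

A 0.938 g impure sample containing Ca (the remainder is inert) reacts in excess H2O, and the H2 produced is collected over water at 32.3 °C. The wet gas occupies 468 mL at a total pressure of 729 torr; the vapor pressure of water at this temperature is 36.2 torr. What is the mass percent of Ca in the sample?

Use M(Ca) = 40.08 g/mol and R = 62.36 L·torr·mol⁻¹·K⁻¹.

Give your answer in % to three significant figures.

P(H2) = 729 − 36.2 = 692.8 torr
n(H2) = PV/RT = (692.8 × 0.4680) / (62.36 × 305.45) = 0.01702 mol
n(Ca) = (1/1) × 0.01702 = 0.01702 mol
m(Ca) = 0.01702 × 40.08 = 0.6822 g
%Ca = 0.6822 / 0.938 × 100 = 72.73%

72.7 %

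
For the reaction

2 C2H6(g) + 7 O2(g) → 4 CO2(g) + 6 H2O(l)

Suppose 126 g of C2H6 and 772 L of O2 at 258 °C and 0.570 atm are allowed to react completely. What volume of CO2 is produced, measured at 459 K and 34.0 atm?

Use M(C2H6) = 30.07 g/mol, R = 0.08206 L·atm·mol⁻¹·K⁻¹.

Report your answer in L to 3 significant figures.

n(C2H6) = 126 / 30.07 = 4.190 mol
n(O2) = PV/RT = (0.570 × 772) / (0.08206 × 531.15) = 10.10 mol
For 4.190 mol C2H6, stoichiometry requires (7/2) × 4.190 = 14.67 mol O2; 10.10 mol is available, so O2 is limiting.
n(CO2) = (4/7) × 10.10 = 5.771 mol
V(CO2) = nRT/P = 5.771 × 0.08206 × 459 / 34.0 = 6.393 L

6.39 L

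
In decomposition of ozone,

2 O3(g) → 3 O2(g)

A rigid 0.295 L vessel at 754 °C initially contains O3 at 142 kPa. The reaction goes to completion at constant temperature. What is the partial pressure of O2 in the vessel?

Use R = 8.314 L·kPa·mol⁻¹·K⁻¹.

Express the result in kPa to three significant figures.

n(O3)₀ = PV/RT = (142 × 0.295) / (8.314 × 1027.15) = 0.004905 mol
n(O2) = (3/2) × 0.004905 = 0.007357 mol
P(O2) = nRT/V = 0.007357 × 8.314 × 1027.15 / 0.295 = 213.0 kPa

213 kPa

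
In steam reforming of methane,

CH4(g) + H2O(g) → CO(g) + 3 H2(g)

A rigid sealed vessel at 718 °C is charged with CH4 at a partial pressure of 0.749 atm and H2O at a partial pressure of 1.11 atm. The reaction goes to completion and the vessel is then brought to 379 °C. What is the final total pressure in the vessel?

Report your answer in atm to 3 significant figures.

2.21 atm

Because the vessel is rigid and T is held at 718 °C, work the stoichiometry in partial pressures (P_i = n_iRT/V).
P(H2O) required for 0.749 atm of CH4 = (1/1) × 0.749 = 0.7490 atm; available 1.11 atm, so CH4 is limiting.
P(H2O) remaining = 1.11 − (1/1) × 0.749 = 0.3610 atm
P(gaseous products) = (1+3)/1 × 0.749 = 2.996 atm
P_total at 718 °C = 0.3610 + 2.996 = 3.357 atm
Scaling to 379 °C: P = 3.357 × 652.15/991.15 = 2.209 atm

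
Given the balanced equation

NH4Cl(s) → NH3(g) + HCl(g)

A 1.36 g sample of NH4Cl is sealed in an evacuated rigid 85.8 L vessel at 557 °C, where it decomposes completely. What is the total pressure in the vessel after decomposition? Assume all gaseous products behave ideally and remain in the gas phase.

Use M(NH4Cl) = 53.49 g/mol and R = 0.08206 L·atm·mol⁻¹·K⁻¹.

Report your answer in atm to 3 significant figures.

n(NH4Cl) = 1.36 / 53.49 = 0.02543 mol
n(gas produced) = (2/1) × 0.02543 = 0.05086 mol
P = nRT/V = 0.05086 × 0.08206 × 830.15 / 85.8 = 0.04038 atm

0.0404 atm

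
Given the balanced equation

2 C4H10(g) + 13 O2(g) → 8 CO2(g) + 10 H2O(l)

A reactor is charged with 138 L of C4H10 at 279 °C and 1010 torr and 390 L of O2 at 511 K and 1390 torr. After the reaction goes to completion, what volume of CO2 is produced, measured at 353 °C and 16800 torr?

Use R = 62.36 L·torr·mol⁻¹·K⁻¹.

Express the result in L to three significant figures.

n(C4H10) = PV/RT = (1010 × 138) / (62.36 × 552.15) = 4.048 mol
n(O2) = PV/RT = (1390 × 390) / (62.36 × 511) = 17.01 mol
For 4.048 mol C4H10, stoichiometry requires (13/2) × 4.048 = 26.31 mol O2; 17.01 mol is available, so O2 is limiting.
n(CO2) = (8/13) × 17.01 = 10.47 mol
V(CO2) = nRT/P = 10.47 × 62.36 × 626.15 / 16800 = 24.33 L

24.3 L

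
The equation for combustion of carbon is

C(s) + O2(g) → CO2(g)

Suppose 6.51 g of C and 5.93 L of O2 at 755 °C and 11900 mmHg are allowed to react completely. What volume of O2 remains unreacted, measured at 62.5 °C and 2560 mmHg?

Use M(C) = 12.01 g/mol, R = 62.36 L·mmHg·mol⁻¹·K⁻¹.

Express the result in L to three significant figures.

n(C) = 6.51 / 12.01 = 0.5420 mol
n(O2) = PV/RT = (11900 × 5.93) / (62.36 × 1028.15) = 1.101 mol
For 0.5420 mol C, stoichiometry requires (1/1) × 0.5420 = 0.5420 mol O2; 1.101 mol is available, so C is limiting.
n(O2) consumed = (1/1) × 0.5420 = 0.5420 mol; remaining = 1.101 − 0.5420 = 0.5590 mol
V(O2) = nRT/P = 0.5590 × 62.36 × 335.65 / 2560 = 4.571 L

4.57 L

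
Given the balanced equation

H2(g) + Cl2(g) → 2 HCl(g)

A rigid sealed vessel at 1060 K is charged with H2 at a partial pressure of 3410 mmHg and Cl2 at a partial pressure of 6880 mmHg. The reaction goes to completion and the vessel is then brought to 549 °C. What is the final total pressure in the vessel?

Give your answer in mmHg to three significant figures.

7980 mmHg

With V and T fixed, P_i ∝ n_i, so the mole ratios apply directly to partial pressures at 1060 K.
P(Cl2) required for 3410 mmHg of H2 = (1/1) × 3410 = 3410 mmHg; available 6880 mmHg, so H2 is limiting.
P(Cl2) remaining = 6880 − (1/1) × 3410 = 3470 mmHg
P(gaseous products) = (2)/1 × 3410 = 6820 mmHg
P_total at 1060 K = 3470 + 6820 = 10290 mmHg
Scaling to 549 °C: P = 10290 × 822.15/1060 = 7981 mmHg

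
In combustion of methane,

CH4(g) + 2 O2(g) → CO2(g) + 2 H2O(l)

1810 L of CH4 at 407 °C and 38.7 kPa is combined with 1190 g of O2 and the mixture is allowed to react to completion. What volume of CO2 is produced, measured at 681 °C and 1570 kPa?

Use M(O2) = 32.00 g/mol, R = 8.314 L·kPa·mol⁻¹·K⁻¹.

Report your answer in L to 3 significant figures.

n(CH4) = PV/RT = (38.7 × 1810) / (8.314 × 680.15) = 12.39 mol
n(O2) = 1190 / 32.00 = 37.19 mol
For 12.39 mol CH4, stoichiometry requires (2/1) × 12.39 = 24.78 mol O2; 37.19 mol is available, so CH4 is limiting.
n(CO2) = (1/1) × 12.39 = 12.39 mol
V(CO2) = nRT/P = 12.39 × 8.314 × 954.15 / 1570 = 62.60 L

62.6 L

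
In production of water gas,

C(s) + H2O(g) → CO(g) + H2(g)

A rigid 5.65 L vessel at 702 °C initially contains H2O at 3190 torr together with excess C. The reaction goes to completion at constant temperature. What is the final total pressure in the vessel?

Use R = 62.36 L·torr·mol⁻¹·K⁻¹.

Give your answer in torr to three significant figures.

Rigid vessel, constant T ⇒ P scales with total gas moles (1 → 2).
P_final = (2/1) × 3190 = 6380 torr

6380 torr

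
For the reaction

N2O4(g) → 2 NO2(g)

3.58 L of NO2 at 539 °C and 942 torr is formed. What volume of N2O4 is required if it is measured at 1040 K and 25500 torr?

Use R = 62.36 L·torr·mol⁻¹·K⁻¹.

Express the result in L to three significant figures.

0.0847 L

n(NO2) = PV/RT = (942 × 3.58) / (62.36 × 812.15) = 0.06659 mol
n(N2O4) = (1/2) × 0.06659 = 0.03329 mol
V = nRT/P = 0.03329 × 62.36 × 1040 / 25500 = 0.08467 L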